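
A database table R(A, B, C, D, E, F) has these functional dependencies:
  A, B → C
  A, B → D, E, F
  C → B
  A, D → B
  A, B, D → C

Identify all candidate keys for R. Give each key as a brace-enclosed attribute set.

{A, B}, {A, C}, {A, D}

{A} never appears on the right of any FD, so every key must include it.
{A, B}⁺ = {A, B, C, D, E, F}, which is every attribute, so {A, B} is a candidate key.
{A, C}⁺ = {A, B, C, D, E, F}, which is every attribute, so {A, C} is a candidate key.
{A, D}⁺ = {A, B, C, D, E, F}, which is every attribute, so {A, D} is a candidate key.
Any other superkey properly contains one of these, so there are no further candidate keys.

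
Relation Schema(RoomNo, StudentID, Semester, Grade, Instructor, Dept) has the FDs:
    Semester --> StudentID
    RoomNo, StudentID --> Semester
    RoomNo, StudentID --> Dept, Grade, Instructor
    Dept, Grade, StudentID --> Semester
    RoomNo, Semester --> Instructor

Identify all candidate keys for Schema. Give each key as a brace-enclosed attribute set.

{RoomNo} never appears on the right of any FD, so every key must include it.
{RoomNo, Semester} is a candidate key since {RoomNo, Semester}⁺ = {Dept, Grade, Instructor, RoomNo, Semester, StudentID} covers every attribute.
{RoomNo, StudentID} is a candidate key since {RoomNo, StudentID}⁺ = {Dept, Grade, Instructor, RoomNo, Semester, StudentID} covers every attribute.
These are minimal and exhaustive — every other superkey contains one of them.

{RoomNo, Semester}, {RoomNo, StudentID}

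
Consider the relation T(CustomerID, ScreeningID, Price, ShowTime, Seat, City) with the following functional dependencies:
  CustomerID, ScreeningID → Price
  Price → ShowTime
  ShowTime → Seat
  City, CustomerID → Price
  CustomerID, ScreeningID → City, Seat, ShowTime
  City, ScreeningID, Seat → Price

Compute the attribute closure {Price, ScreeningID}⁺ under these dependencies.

Start with {Price, ScreeningID}.
Price → ShowTime applies; add {ShowTime} → now {Price, ScreeningID, ShowTime}.
ShowTime → Seat applies; add {Seat} → now {Price, ScreeningID, Seat, ShowTime}.
No further FD applies.

{Price, ScreeningID, Seat, ShowTime}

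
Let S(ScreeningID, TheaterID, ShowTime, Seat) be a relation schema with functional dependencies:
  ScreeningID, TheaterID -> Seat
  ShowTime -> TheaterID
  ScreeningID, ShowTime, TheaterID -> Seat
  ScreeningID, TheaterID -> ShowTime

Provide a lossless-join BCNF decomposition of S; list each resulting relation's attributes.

Candidate keys of the original relation: {ScreeningID, ShowTime}, {ScreeningID, TheaterID}.
{ScreeningID, Seat, ShowTime, TheaterID}: {ShowTime} determines {ShowTime, TheaterID} here but is not a superkey — split on ShowTime -> TheaterID, giving {ShowTime, TheaterID} and {ScreeningID, Seat, ShowTime}.
{ShowTime, TheaterID}: every determinant is a superkey — BCNF.
{ScreeningID, Seat, ShowTime}: every determinant is a superkey — BCNF.

{ScreeningID, Seat, ShowTime}; {ShowTime, TheaterID}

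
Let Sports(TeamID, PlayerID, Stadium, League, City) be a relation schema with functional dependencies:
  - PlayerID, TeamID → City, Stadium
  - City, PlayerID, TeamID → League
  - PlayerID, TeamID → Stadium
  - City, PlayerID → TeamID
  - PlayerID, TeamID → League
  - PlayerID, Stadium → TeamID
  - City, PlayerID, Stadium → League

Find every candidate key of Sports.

No FD produces {PlayerID}, so it must be in every candidate key.
Closure of {City, PlayerID} is {City, League, PlayerID, Stadium, TeamID}, the whole schema; {City, PlayerID} is a candidate key.
Closure of {PlayerID, Stadium} is {City, League, PlayerID, Stadium, TeamID}, the whole schema; {PlayerID, Stadium} is a candidate key.
Closure of {PlayerID, TeamID} is {City, League, PlayerID, Stadium, TeamID}, the whole schema; {PlayerID, TeamID} is a candidate key.
No proper subset of any of these is a key, and no other minimal superkey exists.

{City, PlayerID}, {PlayerID, Stadium}, {PlayerID, TeamID}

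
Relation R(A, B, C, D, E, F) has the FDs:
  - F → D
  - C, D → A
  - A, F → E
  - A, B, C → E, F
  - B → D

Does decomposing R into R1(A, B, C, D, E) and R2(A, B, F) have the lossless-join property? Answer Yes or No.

No

Common attributes: {A, B}; their closure is {A, B, D}.
The closure covers neither R1 nor R2 entirely; the join is not lossless.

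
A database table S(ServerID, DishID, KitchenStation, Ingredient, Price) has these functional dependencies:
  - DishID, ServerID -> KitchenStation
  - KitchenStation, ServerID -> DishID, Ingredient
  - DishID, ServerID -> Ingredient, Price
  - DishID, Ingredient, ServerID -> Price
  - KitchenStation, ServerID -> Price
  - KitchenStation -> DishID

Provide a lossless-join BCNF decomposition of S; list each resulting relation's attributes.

Candidate keys of the original relation: {DishID, ServerID}, {KitchenStation, ServerID}.
{DishID, Ingredient, KitchenStation, Price, ServerID}: {KitchenStation} determines {DishID, KitchenStation} here but is not a superkey — split on KitchenStation -> DishID, giving {DishID, KitchenStation} and {Ingredient, KitchenStation, Price, ServerID}.
{DishID, KitchenStation} is in BCNF.
{Ingredient, KitchenStation, Price, ServerID} is in BCNF.

{DishID, KitchenStation}; {Ingredient, KitchenStation, Price, ServerID}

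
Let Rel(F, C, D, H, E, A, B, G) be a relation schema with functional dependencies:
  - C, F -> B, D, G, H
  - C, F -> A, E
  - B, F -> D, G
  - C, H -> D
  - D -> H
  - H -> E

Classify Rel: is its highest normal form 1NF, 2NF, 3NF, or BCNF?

Candidate key: {C, F}. Prime attributes: {C, F}.
For B, F -> D, G we have {B, F}⁺ = {B, D, E, F, G, H}; {B, F} is not a superkey, so BCNF fails.
B, F -> D, G has non-prime {D, G} on the right and a non-superkey on the left, so 3NF fails.
Checking every proper subset of each key, none determines a non-prime attribute — 2NF is satisfied.

2NF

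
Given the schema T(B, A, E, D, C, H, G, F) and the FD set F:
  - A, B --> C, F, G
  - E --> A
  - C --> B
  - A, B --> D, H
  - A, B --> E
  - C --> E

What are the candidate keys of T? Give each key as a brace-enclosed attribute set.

{C} is a candidate key since {C}⁺ = {A, B, C, D, E, F, G, H} covers every attribute.
{A, B} is a candidate key since {A, B}⁺ = {A, B, C, D, E, F, G, H} covers every attribute.
{B, E} is a candidate key since {B, E}⁺ = {A, B, C, D, E, F, G, H} covers every attribute.
These are minimal and exhaustive — every other superkey contains one of them.

{A, B}, {B, E}, {C}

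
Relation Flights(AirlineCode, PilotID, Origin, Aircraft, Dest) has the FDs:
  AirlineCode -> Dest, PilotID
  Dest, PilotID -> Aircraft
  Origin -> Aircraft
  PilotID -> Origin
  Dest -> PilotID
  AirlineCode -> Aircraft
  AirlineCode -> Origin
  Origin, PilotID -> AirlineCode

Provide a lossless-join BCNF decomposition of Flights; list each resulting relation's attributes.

Candidate keys of the original relation: {AirlineCode}, {Dest}, {PilotID}.
Within {Aircraft, AirlineCode, Dest, Origin, PilotID}: {Origin}⁺ ∩ {Aircraft, AirlineCode, Dest, Origin, PilotID} = {Aircraft, Origin}, not the whole set, so Origin -> Aircraft violates BCNF; decompose into {Aircraft, Origin} and {AirlineCode, Dest, Origin, PilotID}.
{Aircraft, Origin} has no BCNF violation.
{AirlineCode, Dest, Origin, PilotID} has no BCNF violation.

{Aircraft, Origin}; {AirlineCode, Dest, Origin, PilotID}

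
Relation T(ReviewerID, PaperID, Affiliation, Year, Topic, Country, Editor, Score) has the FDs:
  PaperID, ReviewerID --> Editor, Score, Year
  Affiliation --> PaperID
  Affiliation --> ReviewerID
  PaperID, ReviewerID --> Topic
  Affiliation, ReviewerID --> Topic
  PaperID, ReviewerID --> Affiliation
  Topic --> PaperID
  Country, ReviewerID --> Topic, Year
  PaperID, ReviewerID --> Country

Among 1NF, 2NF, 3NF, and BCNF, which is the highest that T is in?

3NF

Candidate keys: {Affiliation}, {Country, ReviewerID}, {PaperID, ReviewerID}, {ReviewerID, Topic}. Prime attributes: {Affiliation, Country, PaperID, ReviewerID, Topic}.
For Topic --> PaperID we have {Topic}⁺ = {PaperID, Topic}; {Topic} is not a superkey, so BCNF fails.
But every attribute on its right side ({PaperID}) is prime, and the same holds for every other non-superkey FD, so 3NF still holds.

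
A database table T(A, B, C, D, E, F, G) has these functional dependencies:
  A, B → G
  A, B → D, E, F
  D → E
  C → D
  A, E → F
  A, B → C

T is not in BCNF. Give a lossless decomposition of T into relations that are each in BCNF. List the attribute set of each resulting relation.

Candidate key of the original relation: {A, B}.
Within {A, B, C, D, E, F, G}: {D}⁺ ∩ {A, B, C, D, E, F, G} = {D, E}, not the whole set, so D → E violates BCNF; decompose into {D, E} and {A, B, C, D, F, G}.
{D, E} is in BCNF.
Within {A, B, C, D, F, G}: {C}⁺ ∩ {A, B, C, D, F, G} = {C, D}, not the whole set, so C → D violates BCNF; decompose into {C, D} and {A, B, C, F, G}.
{C, D} is in BCNF.
Within {A, B, C, F, G}: {A, C}⁺ ∩ {A, B, C, F, G} = {A, C, F}, not the whole set, so A, C → F violates BCNF; decompose into {A, C, F} and {A, B, C, G}.
{A, C, F} is in BCNF.
{A, B, C, G} is in BCNF.

{A, B, C, G}; {A, C, F}; {C, D}; {D, E}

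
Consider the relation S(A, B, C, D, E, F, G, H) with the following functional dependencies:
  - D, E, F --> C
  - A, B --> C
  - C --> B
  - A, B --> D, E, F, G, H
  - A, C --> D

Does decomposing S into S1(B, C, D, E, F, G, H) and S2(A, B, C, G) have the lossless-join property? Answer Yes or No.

The shared attributes are {B, C, G} and {B, C, G}⁺ = {B, C, G}.
Neither S1 nor S2 is contained in that closure, so the decomposition is lossy.

No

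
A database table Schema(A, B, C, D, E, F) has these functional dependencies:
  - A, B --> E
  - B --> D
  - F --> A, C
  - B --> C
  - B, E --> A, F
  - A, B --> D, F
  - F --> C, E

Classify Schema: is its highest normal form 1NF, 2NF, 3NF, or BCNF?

Candidate keys: {A, B}, {B, E}, {B, F}. Prime attributes: {A, B, E, F}.
B --> D: {B}⁺ = {B, C, D}, which is not all of the attributes, so the left side is not a superkey — BCNF is violated.
Because {D} is non-prime and the left side of B --> D is not a superkey, the relation is not in 3NF.
The proper key subset {B} of {A, B} determines non-prime {C, D}, so the relation is not even in 2NF.

1NF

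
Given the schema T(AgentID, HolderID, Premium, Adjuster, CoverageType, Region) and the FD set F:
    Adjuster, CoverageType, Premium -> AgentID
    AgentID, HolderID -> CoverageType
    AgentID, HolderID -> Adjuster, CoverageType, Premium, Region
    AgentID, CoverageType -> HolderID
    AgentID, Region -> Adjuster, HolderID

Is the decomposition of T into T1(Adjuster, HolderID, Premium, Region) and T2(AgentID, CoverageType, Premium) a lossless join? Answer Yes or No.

No

Common attributes: {Premium}; their closure is {Premium}.
Neither T1 nor T2 is contained in that closure, so the decomposition is lossy.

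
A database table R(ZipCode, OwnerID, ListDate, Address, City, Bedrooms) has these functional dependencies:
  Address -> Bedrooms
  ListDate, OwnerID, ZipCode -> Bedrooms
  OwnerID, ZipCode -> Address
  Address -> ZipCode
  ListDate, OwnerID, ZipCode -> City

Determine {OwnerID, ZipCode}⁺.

{Address, Bedrooms, OwnerID, ZipCode}

Start with {OwnerID, ZipCode}.
OwnerID, ZipCode -> Address applies; add {Address} → now {Address, OwnerID, ZipCode}.
Address -> Bedrooms applies; add {Bedrooms} → now {Address, Bedrooms, OwnerID, ZipCode}.
No further FD applies.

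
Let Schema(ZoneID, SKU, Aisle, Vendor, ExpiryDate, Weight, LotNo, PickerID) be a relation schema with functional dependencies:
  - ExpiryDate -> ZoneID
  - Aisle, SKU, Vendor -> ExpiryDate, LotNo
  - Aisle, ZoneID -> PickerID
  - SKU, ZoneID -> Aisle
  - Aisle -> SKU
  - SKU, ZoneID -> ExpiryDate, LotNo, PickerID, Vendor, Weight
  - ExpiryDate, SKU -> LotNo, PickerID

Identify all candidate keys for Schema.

{Aisle, ExpiryDate}⁺ = {Aisle, ExpiryDate, LotNo, PickerID, SKU, Vendor, Weight, ZoneID} — all of the relation — so {Aisle, ExpiryDate} is a candidate key.
{Aisle, Vendor}⁺ = {Aisle, ExpiryDate, LotNo, PickerID, SKU, Vendor, Weight, ZoneID} — all of the relation — so {Aisle, Vendor} is a candidate key.
{Aisle, ZoneID}⁺ = {Aisle, ExpiryDate, LotNo, PickerID, SKU, Vendor, Weight, ZoneID} — all of the relation — so {Aisle, ZoneID} is a candidate key.
{ExpiryDate, SKU}⁺ = {Aisle, ExpiryDate, LotNo, PickerID, SKU, Vendor, Weight, ZoneID} — all of the relation — so {ExpiryDate, SKU} is a candidate key.
{SKU, ZoneID}⁺ = {Aisle, ExpiryDate, LotNo, PickerID, SKU, Vendor, Weight, ZoneID} — all of the relation — so {SKU, ZoneID} is a candidate key.
These are minimal and exhaustive — every other superkey contains one of them.

{Aisle, ExpiryDate}, {Aisle, Vendor}, {Aisle, ZoneID}, {ExpiryDate, SKU}, {SKU, ZoneID}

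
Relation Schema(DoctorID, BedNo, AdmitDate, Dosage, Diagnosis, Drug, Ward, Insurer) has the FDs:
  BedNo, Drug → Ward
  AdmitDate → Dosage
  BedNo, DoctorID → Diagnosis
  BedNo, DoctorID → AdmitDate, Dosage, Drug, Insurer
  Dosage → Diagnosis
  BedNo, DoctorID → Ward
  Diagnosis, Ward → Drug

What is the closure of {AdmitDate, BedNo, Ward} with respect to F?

Start with {AdmitDate, BedNo, Ward}.
AdmitDate → Dosage applies; add {Dosage} → now {AdmitDate, BedNo, Dosage, Ward}.
Dosage → Diagnosis applies; add {Diagnosis} → now {AdmitDate, BedNo, Diagnosis, Dosage, Ward}.
Diagnosis, Ward → Drug applies; add {Drug} → now {AdmitDate, BedNo, Diagnosis, Dosage, Drug, Ward}.
No further FD applies.

{AdmitDate, BedNo, Diagnosis, Dosage, Drug, Ward}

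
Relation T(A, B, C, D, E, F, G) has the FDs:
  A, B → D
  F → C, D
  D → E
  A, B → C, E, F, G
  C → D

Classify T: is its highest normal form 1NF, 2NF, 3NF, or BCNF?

Candidate key: {A, B}. Prime attributes: {A, B}.
F → C, D: {F}⁺ = {C, D, E, F}, which is not all of the attributes, so the left side is not a superkey — BCNF is violated.
Because {C, D} are non-prime and the left side of F → C, D is not a superkey, the relation is not in 3NF.
No proper subset of a key has a non-prime attribute in its closure, so there is no partial dependency; 2NF holds.

2NF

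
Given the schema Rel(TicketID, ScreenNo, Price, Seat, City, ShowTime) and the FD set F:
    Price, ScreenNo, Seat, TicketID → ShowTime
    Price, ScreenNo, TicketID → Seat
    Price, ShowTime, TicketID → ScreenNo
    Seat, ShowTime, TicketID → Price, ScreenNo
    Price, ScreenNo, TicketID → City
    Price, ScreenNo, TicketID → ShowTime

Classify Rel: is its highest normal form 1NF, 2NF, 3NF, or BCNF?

Candidate keys: {Price, ScreenNo, TicketID}, {Price, ShowTime, TicketID}, {Seat, ShowTime, TicketID}. Prime attributes: {Price, ScreenNo, Seat, ShowTime, TicketID}.
The left-hand side of every FD is a superkey, so BCNF is satisfied.

BCNF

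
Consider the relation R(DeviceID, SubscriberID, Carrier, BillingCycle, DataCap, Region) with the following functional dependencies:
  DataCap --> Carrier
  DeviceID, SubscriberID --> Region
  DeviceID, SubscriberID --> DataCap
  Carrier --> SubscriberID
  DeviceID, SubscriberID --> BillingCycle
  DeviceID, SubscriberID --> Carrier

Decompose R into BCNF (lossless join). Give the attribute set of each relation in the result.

Candidate keys of the original relation: {Carrier, DeviceID}, {DataCap, DeviceID}, {DeviceID, SubscriberID}.
In {BillingCycle, Carrier, DataCap, DeviceID, Region, SubscriberID}, {DataCap} is not a superkey ({DataCap}⁺ restricted to this set is {Carrier, DataCap, SubscriberID}), so split on DataCap --> Carrier, SubscriberID into {Carrier, DataCap, SubscriberID} and {BillingCycle, DataCap, DeviceID, Region}.
In {Carrier, DataCap, SubscriberID}, {Carrier} is not a superkey ({Carrier}⁺ restricted to this set is {Carrier, SubscriberID}), so split on Carrier --> SubscriberID into {Carrier, SubscriberID} and {Carrier, DataCap}.
{Carrier, SubscriberID} has no BCNF violation.
{Carrier, DataCap} has no BCNF violation.
{BillingCycle, DataCap, DeviceID, Region} has no BCNF violation.

{BillingCycle, DataCap, DeviceID, Region}; {Carrier, DataCap}; {Carrier, SubscriberID}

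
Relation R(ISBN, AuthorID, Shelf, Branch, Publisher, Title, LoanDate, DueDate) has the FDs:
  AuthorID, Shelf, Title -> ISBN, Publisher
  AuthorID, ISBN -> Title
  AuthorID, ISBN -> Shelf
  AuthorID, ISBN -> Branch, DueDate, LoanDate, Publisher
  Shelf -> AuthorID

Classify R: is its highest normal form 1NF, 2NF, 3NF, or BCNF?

Candidate keys: {AuthorID, ISBN}, {ISBN, Shelf}, {Shelf, Title}. Prime attributes: {AuthorID, ISBN, Shelf, Title}.
For Shelf -> AuthorID we have {Shelf}⁺ = {AuthorID, Shelf}; {Shelf} is not a superkey, so BCNF fails.
But every attribute on its right side ({AuthorID}) is prime, and the same holds for every other non-superkey FD, so 3NF still holds.

3NF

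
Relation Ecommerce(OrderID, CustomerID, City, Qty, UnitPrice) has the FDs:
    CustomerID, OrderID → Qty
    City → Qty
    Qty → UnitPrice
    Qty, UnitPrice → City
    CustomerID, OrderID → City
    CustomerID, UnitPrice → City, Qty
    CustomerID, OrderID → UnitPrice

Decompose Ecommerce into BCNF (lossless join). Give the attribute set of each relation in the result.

Candidate key of the original relation: {CustomerID, OrderID}.
{City, CustomerID, OrderID, Qty, UnitPrice}: {City} determines {City, Qty, UnitPrice} here but is not a superkey — split on City → Qty, UnitPrice, giving {City, Qty, UnitPrice} and {City, CustomerID, OrderID}.
{City, Qty, UnitPrice} has no BCNF violation.
{City, CustomerID, OrderID} has no BCNF violation.

{City, CustomerID, OrderID}; {City, Qty, UnitPrice}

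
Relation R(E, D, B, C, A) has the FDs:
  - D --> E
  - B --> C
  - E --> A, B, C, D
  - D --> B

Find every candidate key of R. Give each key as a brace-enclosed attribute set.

Closure of {D} is {A, B, C, D, E}, the whole schema; {D} is a candidate key.
Closure of {E} is {A, B, C, D, E}, the whole schema; {E} is a candidate key.
Any other superkey properly contains one of these, so there are no further candidate keys.

{D}, {E}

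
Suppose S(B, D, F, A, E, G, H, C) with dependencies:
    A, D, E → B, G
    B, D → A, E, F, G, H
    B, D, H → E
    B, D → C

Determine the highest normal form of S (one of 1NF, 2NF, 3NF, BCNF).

BCNF

Candidate keys: {A, D, E}, {B, D}. Prime attributes: {A, B, D, E}.
Every FD has a superkey on the left, so the relation is in BCNF.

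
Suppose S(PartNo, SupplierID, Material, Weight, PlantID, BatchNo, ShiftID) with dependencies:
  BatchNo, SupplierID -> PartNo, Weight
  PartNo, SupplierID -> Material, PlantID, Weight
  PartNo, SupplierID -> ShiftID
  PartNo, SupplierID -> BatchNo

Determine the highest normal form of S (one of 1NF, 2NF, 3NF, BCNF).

BCNF

Candidate keys: {BatchNo, SupplierID}, {PartNo, SupplierID}. Prime attributes: {BatchNo, PartNo, SupplierID}.
Each dependency's left side is a superkey — BCNF holds.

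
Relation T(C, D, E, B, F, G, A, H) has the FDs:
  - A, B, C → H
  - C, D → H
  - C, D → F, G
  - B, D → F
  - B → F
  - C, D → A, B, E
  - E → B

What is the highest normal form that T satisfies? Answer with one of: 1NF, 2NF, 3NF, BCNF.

2NF

Candidate key: {C, D}. Prime attributes: {C, D}.
A, B, C → H: {A, B, C}⁺ = {A, B, C, F, H}, which is not all of the attributes, so the left side is not a superkey — BCNF is violated.
A, B, C → H has non-prime {H} on the right and a non-superkey on the left, so 3NF fails.
No proper subset of a key has a non-prime attribute in its closure, so there is no partial dependency; 2NF holds.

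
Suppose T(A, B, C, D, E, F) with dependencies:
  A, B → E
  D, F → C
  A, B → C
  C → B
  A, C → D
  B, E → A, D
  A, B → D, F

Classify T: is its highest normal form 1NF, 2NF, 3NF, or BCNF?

3NF

Candidate keys: {A, B}, {A, C}, {A, D, F}, {B, E}, {C, E}, {D, E, F}. Prime attributes: {A, B, C, D, E, F}.
D, F → C breaks BCNF: {D, F}⁺ = {B, C, D, F}, so {D, F} is not a superkey.
Since {C} ⊆ prime attributes and every other non-superkey FD also has a prime right side, the schema is in 3NF.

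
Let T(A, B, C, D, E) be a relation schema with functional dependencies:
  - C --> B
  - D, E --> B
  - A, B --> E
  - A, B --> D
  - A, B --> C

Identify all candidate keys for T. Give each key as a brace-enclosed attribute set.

{A, B}, {A, C}, {A, D, E}

{A} never appears on the right of any FD, so every key must include it.
Closure of {A, B} is {A, B, C, D, E}, the whole schema; {A, B} is a candidate key.
Closure of {A, C} is {A, B, C, D, E}, the whole schema; {A, C} is a candidate key.
Closure of {A, D, E} is {A, B, C, D, E}, the whole schema; {A, D, E} is a candidate key.
No proper subset of any of these is a key, and no other minimal superkey exists.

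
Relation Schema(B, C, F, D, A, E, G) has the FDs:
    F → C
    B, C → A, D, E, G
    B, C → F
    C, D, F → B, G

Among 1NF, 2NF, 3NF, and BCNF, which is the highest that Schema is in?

3NF

Candidate keys: {B, C}, {B, F}, {D, F}. Prime attributes: {B, C, D, F}.
F → C: {F}⁺ = {C, F}, which is not all of the attributes, so the left side is not a superkey — BCNF is violated.
Its right-hand attributes {C} are all prime, as are those of every other non-superkey FD — the relation is in 3NF.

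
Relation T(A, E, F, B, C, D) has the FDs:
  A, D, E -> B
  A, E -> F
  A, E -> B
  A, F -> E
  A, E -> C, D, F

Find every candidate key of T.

{A, E}, {A, F}

No FD produces {A}, so it must be in every candidate key.
{A, E}⁺ = {A, B, C, D, E, F}, which is every attribute, so {A, E} is a candidate key.
{A, F}⁺ = {A, B, C, D, E, F}, which is every attribute, so {A, F} is a candidate key.
These are minimal and exhaustive — every other superkey contains one of them.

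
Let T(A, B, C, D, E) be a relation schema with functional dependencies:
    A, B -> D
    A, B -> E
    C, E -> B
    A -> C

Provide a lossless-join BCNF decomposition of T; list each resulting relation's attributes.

{A, C}; {A, D, E}; {B, C, E}

Candidate keys of the original relation: {A, B}, {A, E}.
Within {A, B, C, D, E}: {C, E}⁺ ∩ {A, B, C, D, E} = {B, C, E}, not the whole set, so C, E -> B violates BCNF; decompose into {B, C, E} and {A, C, D, E}.
{B, C, E} has no BCNF violation.
Within {A, C, D, E}: {A}⁺ ∩ {A, C, D, E} = {A, C}, not the whole set, so A -> C violates BCNF; decompose into {A, C} and {A, D, E}.
{A, C} has no BCNF violation.
{A, D, E} has no BCNF violation.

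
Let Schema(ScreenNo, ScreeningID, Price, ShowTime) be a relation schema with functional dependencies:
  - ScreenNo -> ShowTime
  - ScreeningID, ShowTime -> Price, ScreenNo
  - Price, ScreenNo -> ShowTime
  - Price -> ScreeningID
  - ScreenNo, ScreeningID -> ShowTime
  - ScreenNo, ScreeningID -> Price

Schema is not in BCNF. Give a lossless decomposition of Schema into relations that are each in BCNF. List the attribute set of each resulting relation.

Candidate keys of the original relation: {Price, ScreenNo}, {Price, ShowTime}, {ScreenNo, ScreeningID}, {ScreeningID, ShowTime}.
Within {Price, ScreenNo, ScreeningID, ShowTime}: {ScreenNo}⁺ ∩ {Price, ScreenNo, ScreeningID, ShowTime} = {ScreenNo, ShowTime}, not the whole set, so ScreenNo -> ShowTime violates BCNF; decompose into {ScreenNo, ShowTime} and {Price, ScreenNo, ScreeningID}.
{ScreenNo, ShowTime} is in BCNF.
Within {Price, ScreenNo, ScreeningID}: {Price}⁺ ∩ {Price, ScreenNo, ScreeningID} = {Price, ScreeningID}, not the whole set, so Price -> ScreeningID violates BCNF; decompose into {Price, ScreeningID} and {Price, ScreenNo}.
{Price, ScreeningID} is in BCNF.
{Price, ScreenNo} is in BCNF.

{Price, ScreenNo}; {Price, ScreeningID}; {ScreenNo, ShowTime}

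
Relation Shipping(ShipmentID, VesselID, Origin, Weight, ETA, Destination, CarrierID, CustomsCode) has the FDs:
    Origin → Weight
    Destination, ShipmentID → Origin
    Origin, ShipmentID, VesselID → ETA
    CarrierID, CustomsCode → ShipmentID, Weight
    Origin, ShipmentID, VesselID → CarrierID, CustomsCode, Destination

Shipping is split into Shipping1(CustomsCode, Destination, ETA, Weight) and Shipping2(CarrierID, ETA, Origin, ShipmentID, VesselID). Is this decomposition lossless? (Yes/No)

Shipping1 ∩ Shipping2 = {ETA}; its closure under F is {ETA}.
Neither Shipping1 nor Shipping2 is contained in that closure, so the decomposition is lossy.

No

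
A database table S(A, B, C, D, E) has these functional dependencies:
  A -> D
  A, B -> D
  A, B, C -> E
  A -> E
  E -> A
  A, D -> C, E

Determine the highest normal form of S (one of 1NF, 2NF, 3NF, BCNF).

1NF

Candidate keys: {A, B}, {B, E}. Prime attributes: {A, B, E}.
A -> D breaks BCNF: {A}⁺ = {A, C, D, E}, so {A} is not a superkey.
A -> D has non-prime {D} on the right and a non-superkey on the left, so 3NF fails.
The proper key subset {A} of {A, B} determines non-prime {C, D}, so the relation is not even in 2NF.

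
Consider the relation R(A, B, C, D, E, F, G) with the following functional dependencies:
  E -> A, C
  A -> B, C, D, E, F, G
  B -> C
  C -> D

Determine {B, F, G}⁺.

Start with {B, F, G}.
B -> C applies; add {C} → now {B, C, F, G}.
C -> D applies; add {D} → now {B, C, D, F, G}.
No further FD applies.

{B, C, D, F, G}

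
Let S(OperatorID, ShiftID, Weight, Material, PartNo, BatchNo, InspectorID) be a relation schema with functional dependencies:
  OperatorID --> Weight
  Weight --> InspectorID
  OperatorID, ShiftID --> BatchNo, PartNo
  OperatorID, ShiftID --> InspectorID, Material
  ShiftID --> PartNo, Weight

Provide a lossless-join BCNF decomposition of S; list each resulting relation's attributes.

{BatchNo, Material, OperatorID, ShiftID}; {InspectorID, Weight}; {OperatorID, Weight}; {PartNo, ShiftID}

Candidate key of the original relation: {OperatorID, ShiftID}.
In {BatchNo, InspectorID, Material, OperatorID, PartNo, ShiftID, Weight}, {OperatorID} is not a superkey ({OperatorID}⁺ restricted to this set is {InspectorID, OperatorID, Weight}), so split on OperatorID --> InspectorID, Weight into {InspectorID, OperatorID, Weight} and {BatchNo, Material, OperatorID, PartNo, ShiftID}.
In {InspectorID, OperatorID, Weight}, {Weight} is not a superkey ({Weight}⁺ restricted to this set is {InspectorID, Weight}), so split on Weight --> InspectorID into {InspectorID, Weight} and {OperatorID, Weight}.
{InspectorID, Weight}: every determinant is a superkey — BCNF.
{OperatorID, Weight}: every determinant is a superkey — BCNF.
In {BatchNo, Material, OperatorID, PartNo, ShiftID}, {ShiftID} is not a superkey ({ShiftID}⁺ restricted to this set is {PartNo, ShiftID}), so split on ShiftID --> PartNo into {PartNo, ShiftID} and {BatchNo, Material, OperatorID, ShiftID}.
{PartNo, ShiftID}: every determinant is a superkey — BCNF.
{BatchNo, Material, OperatorID, ShiftID}: every determinant is a superkey — BCNF.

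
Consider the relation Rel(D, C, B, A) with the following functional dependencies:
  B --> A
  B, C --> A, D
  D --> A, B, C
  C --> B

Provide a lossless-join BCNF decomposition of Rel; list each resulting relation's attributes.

Candidate keys of the original relation: {C}, {D}.
Within {A, B, C, D}: {B}⁺ ∩ {A, B, C, D} = {A, B}, not the whole set, so B --> A violates BCNF; decompose into {A, B} and {B, C, D}.
{A, B}: every determinant is a superkey — BCNF.
{B, C, D}: every determinant is a superkey — BCNF.

{A, B}; {B, C, D}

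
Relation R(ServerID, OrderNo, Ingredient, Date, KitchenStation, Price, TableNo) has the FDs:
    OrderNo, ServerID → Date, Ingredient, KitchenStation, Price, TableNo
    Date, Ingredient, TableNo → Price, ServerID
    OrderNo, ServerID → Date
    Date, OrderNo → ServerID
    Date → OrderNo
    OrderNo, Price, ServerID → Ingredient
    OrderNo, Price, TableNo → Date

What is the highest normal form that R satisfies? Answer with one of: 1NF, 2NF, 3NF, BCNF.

BCNF

Candidate keys: {Date}, {OrderNo, Price, TableNo}, {OrderNo, ServerID}. Prime attributes: {Date, OrderNo, Price, ServerID, TableNo}.
The left-hand side of every FD is a superkey, so BCNF is satisfied.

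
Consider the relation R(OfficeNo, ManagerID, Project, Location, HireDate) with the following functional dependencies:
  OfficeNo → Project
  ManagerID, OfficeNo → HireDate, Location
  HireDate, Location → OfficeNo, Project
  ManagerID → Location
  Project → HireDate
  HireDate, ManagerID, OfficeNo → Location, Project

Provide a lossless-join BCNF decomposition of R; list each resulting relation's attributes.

{HireDate, Project}; {Location, ManagerID}; {ManagerID, OfficeNo}; {OfficeNo, Project}

Candidate keys of the original relation: {HireDate, ManagerID}, {ManagerID, OfficeNo}, {ManagerID, Project}.
{HireDate, Location, ManagerID, OfficeNo, Project}: {OfficeNo} determines {HireDate, OfficeNo, Project} here but is not a superkey — split on OfficeNo → HireDate, Project, giving {HireDate, OfficeNo, Project} and {Location, ManagerID, OfficeNo}.
{HireDate, OfficeNo, Project}: {Project} determines {HireDate, Project} here but is not a superkey — split on Project → HireDate, giving {HireDate, Project} and {OfficeNo, Project}.
{HireDate, Project} has no BCNF violation.
{OfficeNo, Project} has no BCNF violation.
{Location, ManagerID, OfficeNo}: {ManagerID} determines {Location, ManagerID} here but is not a superkey — split on ManagerID → Location, giving {Location, ManagerID} and {ManagerID, OfficeNo}.
{Location, ManagerID} has no BCNF violation.
{ManagerID, OfficeNo} has no BCNF violation.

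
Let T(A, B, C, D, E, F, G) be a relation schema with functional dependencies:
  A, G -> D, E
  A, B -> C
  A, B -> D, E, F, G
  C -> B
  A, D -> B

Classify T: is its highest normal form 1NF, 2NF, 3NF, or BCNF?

3NF

Candidate keys: {A, B}, {A, C}, {A, D}, {A, G}. Prime attributes: {A, B, C, D, G}.
C -> B: {C}⁺ = {B, C}, which is not all of the attributes, so the left side is not a superkey — BCNF is violated.
But every attribute on its right side ({B}) is prime, and the same holds for every other non-superkey FD, so 3NF still holds.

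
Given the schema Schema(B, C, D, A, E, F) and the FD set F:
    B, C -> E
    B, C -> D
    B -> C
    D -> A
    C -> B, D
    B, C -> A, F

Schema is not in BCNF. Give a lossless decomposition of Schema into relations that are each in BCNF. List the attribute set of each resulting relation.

{A, D}; {B, C, D, E, F}

Candidate keys of the original relation: {B}, {C}.
Within {A, B, C, D, E, F}: {D}⁺ ∩ {A, B, C, D, E, F} = {A, D}, not the whole set, so D -> A violates BCNF; decompose into {A, D} and {B, C, D, E, F}.
{A, D} has no BCNF violation.
{B, C, D, E, F} has no BCNF violation.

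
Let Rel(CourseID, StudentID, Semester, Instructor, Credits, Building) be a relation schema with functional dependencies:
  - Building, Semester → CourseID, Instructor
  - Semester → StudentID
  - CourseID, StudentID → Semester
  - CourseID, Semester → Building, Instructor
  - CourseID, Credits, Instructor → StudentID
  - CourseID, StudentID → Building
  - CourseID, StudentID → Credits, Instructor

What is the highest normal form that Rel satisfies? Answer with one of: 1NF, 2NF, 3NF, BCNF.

Candidate keys: {Building, Semester}, {CourseID, Credits, Instructor}, {CourseID, Semester}, {CourseID, StudentID}. Prime attributes: {Building, CourseID, Credits, Instructor, Semester, StudentID}.
For Semester → StudentID we have {Semester}⁺ = {Semester, StudentID}; {Semester} is not a superkey, so BCNF fails.
Since {StudentID} ⊆ prime attributes and every other non-superkey FD also has a prime right side, the schema is in 3NF.

3NF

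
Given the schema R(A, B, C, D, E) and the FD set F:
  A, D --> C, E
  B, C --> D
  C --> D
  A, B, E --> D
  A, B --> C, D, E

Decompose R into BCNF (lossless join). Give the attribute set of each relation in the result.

{A, B, D}; {A, C, E}; {C, D}

Candidate key of the original relation: {A, B}.
{A, B, C, D, E}: {A, D} determines {A, C, D, E} here but is not a superkey — split on A, D --> C, E, giving {A, C, D, E} and {A, B, D}.
{A, C, D, E}: {C} determines {C, D} here but is not a superkey — split on C --> D, giving {C, D} and {A, C, E}.
{C, D}: every determinant is a superkey — BCNF.
{A, C, E}: every determinant is a superkey — BCNF.
{A, B, D}: every determinant is a superkey — BCNF.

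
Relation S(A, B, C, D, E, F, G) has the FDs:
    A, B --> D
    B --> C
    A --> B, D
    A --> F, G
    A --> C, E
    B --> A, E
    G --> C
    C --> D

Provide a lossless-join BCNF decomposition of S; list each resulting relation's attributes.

{A, B, E, F, G}; {C, D}; {C, G}

Candidate keys of the original relation: {A}, {B}.
Within {A, B, C, D, E, F, G}: {G}⁺ ∩ {A, B, C, D, E, F, G} = {C, D, G}, not the whole set, so G --> C, D violates BCNF; decompose into {C, D, G} and {A, B, E, F, G}.
Within {C, D, G}: {C}⁺ ∩ {C, D, G} = {C, D}, not the whole set, so C --> D violates BCNF; decompose into {C, D} and {C, G}.
{C, D} is in BCNF.
{C, G} is in BCNF.
{A, B, E, F, G} is in BCNF.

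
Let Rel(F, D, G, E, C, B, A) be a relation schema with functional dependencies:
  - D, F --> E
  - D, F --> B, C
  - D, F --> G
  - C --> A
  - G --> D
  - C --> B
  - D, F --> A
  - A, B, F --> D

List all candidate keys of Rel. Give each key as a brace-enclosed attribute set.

Attributes never on any right-hand side: {F} — every candidate key must contain it.
Closure of {C, F} is {A, B, C, D, E, F, G}, the whole schema; {C, F} is a candidate key.
Closure of {D, F} is {A, B, C, D, E, F, G}, the whole schema; {D, F} is a candidate key.
Closure of {F, G} is {A, B, C, D, E, F, G}, the whole schema; {F, G} is a candidate key.
Closure of {A, B, F} is {A, B, C, D, E, F, G}, the whole schema; {A, B, F} is a candidate key.
These are minimal and exhaustive — every other superkey contains one of them.

{A, B, F}, {C, F}, {D, F}, {F, G}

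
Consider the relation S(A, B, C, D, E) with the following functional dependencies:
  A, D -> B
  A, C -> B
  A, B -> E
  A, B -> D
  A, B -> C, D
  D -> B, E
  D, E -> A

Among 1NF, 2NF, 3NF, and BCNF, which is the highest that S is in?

BCNF

Candidate keys: {A, B}, {A, C}, {D}. Prime attributes: {A, B, C, D}.
Every FD has a superkey on the left, so the relation is in BCNF.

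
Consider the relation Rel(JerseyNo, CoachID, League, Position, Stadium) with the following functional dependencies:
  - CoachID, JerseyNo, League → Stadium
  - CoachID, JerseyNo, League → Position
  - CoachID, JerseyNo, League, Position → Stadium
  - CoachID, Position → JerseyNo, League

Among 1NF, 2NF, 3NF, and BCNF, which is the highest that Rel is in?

BCNF

Candidate keys: {CoachID, JerseyNo, League}, {CoachID, Position}. Prime attributes: {CoachID, JerseyNo, League, Position}.
Each dependency's left side is a superkey — BCNF holds.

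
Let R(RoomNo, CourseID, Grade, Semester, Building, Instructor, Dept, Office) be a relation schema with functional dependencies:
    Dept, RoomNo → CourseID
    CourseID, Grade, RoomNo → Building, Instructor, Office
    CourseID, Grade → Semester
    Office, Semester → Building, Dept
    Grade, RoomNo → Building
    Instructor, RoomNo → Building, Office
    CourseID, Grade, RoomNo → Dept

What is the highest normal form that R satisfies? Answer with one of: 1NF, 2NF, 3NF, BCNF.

Candidate keys: {CourseID, Grade, RoomNo}, {Dept, Grade, RoomNo}, {Grade, Instructor, RoomNo, Semester}, {Grade, Office, RoomNo, Semester}. Prime attributes: {CourseID, Dept, Grade, Instructor, Office, RoomNo, Semester}.
For Dept, RoomNo → CourseID we have {Dept, RoomNo}⁺ = {CourseID, Dept, RoomNo}; {Dept, RoomNo} is not a superkey, so BCNF fails.
Because {Building} is non-prime and the left side of Office, Semester → Building, Dept is not a superkey, the relation is not in 3NF.
{Grade, RoomNo} is a proper subset of the key {CourseID, Grade, RoomNo}, and {Grade, RoomNo}⁺ contains the non-prime attribute {Building} — a partial dependency, so 2NF is violated.

1NF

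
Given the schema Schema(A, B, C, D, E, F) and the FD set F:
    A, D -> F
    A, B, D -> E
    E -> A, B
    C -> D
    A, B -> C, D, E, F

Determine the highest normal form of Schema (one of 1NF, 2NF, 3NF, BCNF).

2NF

Candidate keys: {A, B}, {E}. Prime attributes: {A, B, E}.
A, D -> F breaks BCNF: {A, D}⁺ = {A, D, F}, so {A, D} is not a superkey.
A, D -> F has non-prime {F} on the right and a non-superkey on the left, so 3NF fails.
No proper subset of a key has a non-prime attribute in its closure, so there is no partial dependency; 2NF holds.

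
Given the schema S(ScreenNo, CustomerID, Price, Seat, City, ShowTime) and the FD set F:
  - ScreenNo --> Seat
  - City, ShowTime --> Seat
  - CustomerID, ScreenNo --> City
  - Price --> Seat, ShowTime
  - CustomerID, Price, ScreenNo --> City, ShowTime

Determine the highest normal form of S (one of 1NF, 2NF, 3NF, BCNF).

Candidate key: {CustomerID, Price, ScreenNo}. Prime attributes: {CustomerID, Price, ScreenNo}.
ScreenNo --> Seat: {ScreenNo}⁺ = {ScreenNo, Seat}, which is not all of the attributes, so the left side is not a superkey — BCNF is violated.
ScreenNo --> Seat determines the non-prime attribute {Seat} from a non-superkey — 3NF is violated.
The proper key subset {Price} of {CustomerID, Price, ScreenNo} determines non-prime {Seat, ShowTime}, so the relation is not even in 2NF.

1NF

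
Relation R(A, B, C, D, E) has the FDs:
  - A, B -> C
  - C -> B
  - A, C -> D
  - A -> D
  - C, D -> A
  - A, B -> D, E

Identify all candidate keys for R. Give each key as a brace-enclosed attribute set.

{A, B}, {A, C}, {C, D}

Closure of {A, B} is {A, B, C, D, E}, the whole schema; {A, B} is a candidate key.
Closure of {A, C} is {A, B, C, D, E}, the whole schema; {A, C} is a candidate key.
Closure of {C, D} is {A, B, C, D, E}, the whole schema; {C, D} is a candidate key.
These are minimal and exhaustive — every other superkey contains one of them.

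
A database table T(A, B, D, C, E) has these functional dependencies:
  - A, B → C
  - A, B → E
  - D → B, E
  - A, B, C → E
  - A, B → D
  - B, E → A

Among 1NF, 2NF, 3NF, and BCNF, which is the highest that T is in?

BCNF

Candidate keys: {A, B}, {B, E}, {D}. Prime attributes: {A, B, D, E}.
The left-hand side of every FD is a superkey, so BCNF is satisfied.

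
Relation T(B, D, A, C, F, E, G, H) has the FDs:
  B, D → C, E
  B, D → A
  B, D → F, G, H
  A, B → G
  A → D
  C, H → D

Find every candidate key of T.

No FD produces {B}, so it must be in every candidate key.
Closure of {A, B} is {A, B, C, D, E, F, G, H}, the whole schema; {A, B} is a candidate key.
Closure of {B, D} is {A, B, C, D, E, F, G, H}, the whole schema; {B, D} is a candidate key.
Closure of {B, C, H} is {A, B, C, D, E, F, G, H}, the whole schema; {B, C, H} is a candidate key.
These are minimal and exhaustive — every other superkey contains one of them.

{A, B}, {B, C, H}, {B, D}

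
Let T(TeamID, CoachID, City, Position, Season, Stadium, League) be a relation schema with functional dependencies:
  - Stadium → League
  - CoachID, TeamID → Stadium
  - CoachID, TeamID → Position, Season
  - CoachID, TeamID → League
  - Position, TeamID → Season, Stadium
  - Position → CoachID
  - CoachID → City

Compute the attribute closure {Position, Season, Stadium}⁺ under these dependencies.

Start with {Position, Season, Stadium}.
Stadium → League applies; add {League} → now {League, Position, Season, Stadium}.
Position → CoachID applies; add {CoachID} → now {CoachID, League, Position, Season, Stadium}.
CoachID → City applies; add {City} → now {City, CoachID, League, Position, Season, Stadium}.
No further FD applies.

{City, CoachID, League, Position, Season, Stadium}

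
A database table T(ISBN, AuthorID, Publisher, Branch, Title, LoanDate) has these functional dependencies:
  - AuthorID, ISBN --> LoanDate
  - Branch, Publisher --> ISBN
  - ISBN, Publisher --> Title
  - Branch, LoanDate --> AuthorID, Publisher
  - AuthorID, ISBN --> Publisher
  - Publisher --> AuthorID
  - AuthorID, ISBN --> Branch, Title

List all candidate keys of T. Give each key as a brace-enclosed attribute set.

{AuthorID, ISBN}⁺ = {AuthorID, Branch, ISBN, LoanDate, Publisher, Title}, which is every attribute, so {AuthorID, ISBN} is a candidate key.
{Branch, LoanDate}⁺ = {AuthorID, Branch, ISBN, LoanDate, Publisher, Title}, which is every attribute, so {Branch, LoanDate} is a candidate key.
{Branch, Publisher}⁺ = {AuthorID, Branch, ISBN, LoanDate, Publisher, Title}, which is every attribute, so {Branch, Publisher} is a candidate key.
{ISBN, Publisher}⁺ = {AuthorID, Branch, ISBN, LoanDate, Publisher, Title}, which is every attribute, so {ISBN, Publisher} is a candidate key.
No proper subset of any of these is a key, and no other minimal superkey exists.

{AuthorID, ISBN}, {Branch, LoanDate}, {Branch, Publisher}, {ISBN, Publisher}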